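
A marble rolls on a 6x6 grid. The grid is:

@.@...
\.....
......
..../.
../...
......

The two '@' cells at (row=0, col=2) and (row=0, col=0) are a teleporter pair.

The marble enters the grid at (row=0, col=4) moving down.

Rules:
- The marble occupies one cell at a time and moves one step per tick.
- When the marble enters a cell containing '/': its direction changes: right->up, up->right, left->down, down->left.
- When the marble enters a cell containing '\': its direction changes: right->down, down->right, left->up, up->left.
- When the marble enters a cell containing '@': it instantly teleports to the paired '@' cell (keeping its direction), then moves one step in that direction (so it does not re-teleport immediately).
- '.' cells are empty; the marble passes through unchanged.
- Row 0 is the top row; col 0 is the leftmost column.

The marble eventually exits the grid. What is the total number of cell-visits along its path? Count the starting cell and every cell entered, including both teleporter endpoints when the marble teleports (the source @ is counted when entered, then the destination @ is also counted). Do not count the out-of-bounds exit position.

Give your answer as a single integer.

Step 1: enter (0,4), '.' pass, move down to (1,4)
Step 2: enter (1,4), '.' pass, move down to (2,4)
Step 3: enter (2,4), '.' pass, move down to (3,4)
Step 4: enter (3,4), '/' deflects down->left, move left to (3,3)
Step 5: enter (3,3), '.' pass, move left to (3,2)
Step 6: enter (3,2), '.' pass, move left to (3,1)
Step 7: enter (3,1), '.' pass, move left to (3,0)
Step 8: enter (3,0), '.' pass, move left to (3,-1)
Step 9: at (3,-1) — EXIT via left edge, pos 3
Path length (cell visits): 8

Answer: 8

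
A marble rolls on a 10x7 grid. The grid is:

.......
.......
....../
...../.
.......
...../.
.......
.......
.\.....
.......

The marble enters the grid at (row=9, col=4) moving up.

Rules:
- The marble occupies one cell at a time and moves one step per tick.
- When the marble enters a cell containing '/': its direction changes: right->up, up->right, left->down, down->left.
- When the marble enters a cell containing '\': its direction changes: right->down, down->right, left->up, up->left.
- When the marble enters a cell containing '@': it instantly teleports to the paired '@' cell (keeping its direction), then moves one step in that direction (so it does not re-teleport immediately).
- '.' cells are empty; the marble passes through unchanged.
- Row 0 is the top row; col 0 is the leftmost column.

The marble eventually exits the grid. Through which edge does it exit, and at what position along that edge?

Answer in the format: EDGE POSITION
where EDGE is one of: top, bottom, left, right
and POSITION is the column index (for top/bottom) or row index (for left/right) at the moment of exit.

Answer: top 4

Derivation:
Step 1: enter (9,4), '.' pass, move up to (8,4)
Step 2: enter (8,4), '.' pass, move up to (7,4)
Step 3: enter (7,4), '.' pass, move up to (6,4)
Step 4: enter (6,4), '.' pass, move up to (5,4)
Step 5: enter (5,4), '.' pass, move up to (4,4)
Step 6: enter (4,4), '.' pass, move up to (3,4)
Step 7: enter (3,4), '.' pass, move up to (2,4)
Step 8: enter (2,4), '.' pass, move up to (1,4)
Step 9: enter (1,4), '.' pass, move up to (0,4)
Step 10: enter (0,4), '.' pass, move up to (-1,4)
Step 11: at (-1,4) — EXIT via top edge, pos 4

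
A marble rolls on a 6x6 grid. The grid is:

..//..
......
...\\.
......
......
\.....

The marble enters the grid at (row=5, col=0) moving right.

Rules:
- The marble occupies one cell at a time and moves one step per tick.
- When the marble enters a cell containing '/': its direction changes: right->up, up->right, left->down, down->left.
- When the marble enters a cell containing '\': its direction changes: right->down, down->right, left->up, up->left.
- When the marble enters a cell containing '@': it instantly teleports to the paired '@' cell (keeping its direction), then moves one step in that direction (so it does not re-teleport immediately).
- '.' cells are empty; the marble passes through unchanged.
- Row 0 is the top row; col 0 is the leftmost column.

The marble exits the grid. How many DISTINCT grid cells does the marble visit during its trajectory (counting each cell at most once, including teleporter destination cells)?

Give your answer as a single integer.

Step 1: enter (5,0), '\' deflects right->down, move down to (6,0)
Step 2: at (6,0) — EXIT via bottom edge, pos 0
Distinct cells visited: 1 (path length 1)

Answer: 1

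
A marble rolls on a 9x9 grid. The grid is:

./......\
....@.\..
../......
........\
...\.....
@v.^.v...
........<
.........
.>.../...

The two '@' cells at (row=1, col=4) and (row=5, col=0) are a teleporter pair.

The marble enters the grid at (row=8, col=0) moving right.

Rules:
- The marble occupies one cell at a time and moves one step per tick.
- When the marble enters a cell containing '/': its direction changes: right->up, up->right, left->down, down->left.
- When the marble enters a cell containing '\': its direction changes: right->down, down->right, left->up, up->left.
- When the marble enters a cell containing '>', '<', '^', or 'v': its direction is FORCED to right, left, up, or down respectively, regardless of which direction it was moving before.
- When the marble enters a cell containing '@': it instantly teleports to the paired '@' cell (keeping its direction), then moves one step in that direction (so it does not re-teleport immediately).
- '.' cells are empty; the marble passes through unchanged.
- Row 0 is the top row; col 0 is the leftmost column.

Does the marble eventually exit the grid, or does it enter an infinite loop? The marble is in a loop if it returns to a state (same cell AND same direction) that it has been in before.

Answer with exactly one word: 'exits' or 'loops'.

Answer: loops

Derivation:
Step 1: enter (8,0), '.' pass, move right to (8,1)
Step 2: enter (8,1), '>' forces right->right, move right to (8,2)
Step 3: enter (8,2), '.' pass, move right to (8,3)
Step 4: enter (8,3), '.' pass, move right to (8,4)
Step 5: enter (8,4), '.' pass, move right to (8,5)
Step 6: enter (8,5), '/' deflects right->up, move up to (7,5)
Step 7: enter (7,5), '.' pass, move up to (6,5)
Step 8: enter (6,5), '.' pass, move up to (5,5)
Step 9: enter (5,5), 'v' forces up->down, move down to (6,5)
Step 10: enter (6,5), '.' pass, move down to (7,5)
Step 11: enter (7,5), '.' pass, move down to (8,5)
Step 12: enter (8,5), '/' deflects down->left, move left to (8,4)
Step 13: enter (8,4), '.' pass, move left to (8,3)
Step 14: enter (8,3), '.' pass, move left to (8,2)
Step 15: enter (8,2), '.' pass, move left to (8,1)
Step 16: enter (8,1), '>' forces left->right, move right to (8,2)
Step 17: at (8,2) dir=right — LOOP DETECTED (seen before)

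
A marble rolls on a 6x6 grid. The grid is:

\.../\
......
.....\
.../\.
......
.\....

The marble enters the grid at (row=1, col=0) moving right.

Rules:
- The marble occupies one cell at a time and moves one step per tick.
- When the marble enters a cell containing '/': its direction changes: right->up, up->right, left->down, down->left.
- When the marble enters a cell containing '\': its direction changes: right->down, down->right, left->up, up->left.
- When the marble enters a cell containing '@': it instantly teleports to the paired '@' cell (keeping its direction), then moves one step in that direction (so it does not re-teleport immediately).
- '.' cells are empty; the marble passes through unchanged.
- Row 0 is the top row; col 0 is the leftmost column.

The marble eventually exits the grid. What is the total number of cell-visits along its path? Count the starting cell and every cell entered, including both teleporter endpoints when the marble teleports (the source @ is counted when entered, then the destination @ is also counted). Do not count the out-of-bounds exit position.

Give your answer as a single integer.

Step 1: enter (1,0), '.' pass, move right to (1,1)
Step 2: enter (1,1), '.' pass, move right to (1,2)
Step 3: enter (1,2), '.' pass, move right to (1,3)
Step 4: enter (1,3), '.' pass, move right to (1,4)
Step 5: enter (1,4), '.' pass, move right to (1,5)
Step 6: enter (1,5), '.' pass, move right to (1,6)
Step 7: at (1,6) — EXIT via right edge, pos 1
Path length (cell visits): 6

Answer: 6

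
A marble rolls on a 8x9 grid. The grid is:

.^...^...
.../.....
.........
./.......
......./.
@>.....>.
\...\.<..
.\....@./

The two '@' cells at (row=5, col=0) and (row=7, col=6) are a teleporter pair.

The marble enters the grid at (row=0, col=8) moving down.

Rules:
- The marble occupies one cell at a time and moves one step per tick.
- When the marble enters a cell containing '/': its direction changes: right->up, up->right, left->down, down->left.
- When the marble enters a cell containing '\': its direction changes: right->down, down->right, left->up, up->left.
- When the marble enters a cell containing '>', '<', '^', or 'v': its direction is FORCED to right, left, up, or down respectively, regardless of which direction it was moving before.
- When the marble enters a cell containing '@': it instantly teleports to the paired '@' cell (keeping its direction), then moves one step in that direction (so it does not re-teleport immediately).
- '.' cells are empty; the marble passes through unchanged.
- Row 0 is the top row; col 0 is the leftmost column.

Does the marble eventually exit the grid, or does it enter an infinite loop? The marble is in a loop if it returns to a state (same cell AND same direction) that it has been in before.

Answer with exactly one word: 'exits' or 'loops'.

Step 1: enter (0,8), '.' pass, move down to (1,8)
Step 2: enter (1,8), '.' pass, move down to (2,8)
Step 3: enter (2,8), '.' pass, move down to (3,8)
Step 4: enter (3,8), '.' pass, move down to (4,8)
Step 5: enter (4,8), '.' pass, move down to (5,8)
Step 6: enter (5,8), '.' pass, move down to (6,8)
Step 7: enter (6,8), '.' pass, move down to (7,8)
Step 8: enter (7,8), '/' deflects down->left, move left to (7,7)
Step 9: enter (7,7), '.' pass, move left to (7,6)
Step 10: enter (7,6), '@' teleport (7,6)->(5,0), also enter (5,0), move left to (5,-1)
Step 11: at (5,-1) — EXIT via left edge, pos 5

Answer: exits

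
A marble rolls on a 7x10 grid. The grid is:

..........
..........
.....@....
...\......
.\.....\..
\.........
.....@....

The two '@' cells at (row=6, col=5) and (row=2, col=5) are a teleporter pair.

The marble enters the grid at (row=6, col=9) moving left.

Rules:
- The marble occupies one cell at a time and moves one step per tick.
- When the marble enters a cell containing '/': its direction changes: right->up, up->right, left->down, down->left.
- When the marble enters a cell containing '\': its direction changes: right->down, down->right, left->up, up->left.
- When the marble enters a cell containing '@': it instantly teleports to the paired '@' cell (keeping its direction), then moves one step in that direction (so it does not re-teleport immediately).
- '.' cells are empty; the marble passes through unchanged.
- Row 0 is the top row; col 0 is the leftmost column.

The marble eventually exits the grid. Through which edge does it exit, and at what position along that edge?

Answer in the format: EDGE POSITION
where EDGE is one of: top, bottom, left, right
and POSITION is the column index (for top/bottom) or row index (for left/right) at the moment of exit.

Step 1: enter (6,9), '.' pass, move left to (6,8)
Step 2: enter (6,8), '.' pass, move left to (6,7)
Step 3: enter (6,7), '.' pass, move left to (6,6)
Step 4: enter (6,6), '.' pass, move left to (6,5)
Step 5: enter (6,5), '@' teleport (6,5)->(2,5), also enter (2,5), move left to (2,4)
Step 6: enter (2,4), '.' pass, move left to (2,3)
Step 7: enter (2,3), '.' pass, move left to (2,2)
Step 8: enter (2,2), '.' pass, move left to (2,1)
Step 9: enter (2,1), '.' pass, move left to (2,0)
Step 10: enter (2,0), '.' pass, move left to (2,-1)
Step 11: at (2,-1) — EXIT via left edge, pos 2

Answer: left 2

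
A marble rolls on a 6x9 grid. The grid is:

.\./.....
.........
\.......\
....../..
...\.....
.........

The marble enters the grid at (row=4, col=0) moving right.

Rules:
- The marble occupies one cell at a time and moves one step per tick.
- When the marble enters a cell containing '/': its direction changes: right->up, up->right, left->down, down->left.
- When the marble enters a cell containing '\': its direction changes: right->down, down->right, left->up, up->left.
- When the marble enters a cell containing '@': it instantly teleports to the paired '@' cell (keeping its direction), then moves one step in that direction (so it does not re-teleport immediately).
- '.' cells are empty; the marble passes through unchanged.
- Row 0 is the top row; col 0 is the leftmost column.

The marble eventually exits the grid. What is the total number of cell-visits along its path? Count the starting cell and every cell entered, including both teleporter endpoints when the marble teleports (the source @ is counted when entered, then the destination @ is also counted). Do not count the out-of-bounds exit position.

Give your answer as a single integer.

Step 1: enter (4,0), '.' pass, move right to (4,1)
Step 2: enter (4,1), '.' pass, move right to (4,2)
Step 3: enter (4,2), '.' pass, move right to (4,3)
Step 4: enter (4,3), '\' deflects right->down, move down to (5,3)
Step 5: enter (5,3), '.' pass, move down to (6,3)
Step 6: at (6,3) — EXIT via bottom edge, pos 3
Path length (cell visits): 5

Answer: 5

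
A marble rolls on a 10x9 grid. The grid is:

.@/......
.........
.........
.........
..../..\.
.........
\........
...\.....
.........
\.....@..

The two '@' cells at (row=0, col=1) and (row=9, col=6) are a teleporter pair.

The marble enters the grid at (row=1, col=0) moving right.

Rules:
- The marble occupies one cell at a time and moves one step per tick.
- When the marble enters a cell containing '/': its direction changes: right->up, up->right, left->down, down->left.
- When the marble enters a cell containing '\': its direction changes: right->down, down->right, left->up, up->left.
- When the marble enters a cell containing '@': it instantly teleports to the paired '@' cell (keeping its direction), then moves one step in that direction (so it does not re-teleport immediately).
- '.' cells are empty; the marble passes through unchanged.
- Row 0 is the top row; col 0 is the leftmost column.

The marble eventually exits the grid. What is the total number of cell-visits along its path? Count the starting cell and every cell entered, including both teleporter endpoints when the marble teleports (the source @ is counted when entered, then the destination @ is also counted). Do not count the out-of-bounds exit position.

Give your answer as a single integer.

Step 1: enter (1,0), '.' pass, move right to (1,1)
Step 2: enter (1,1), '.' pass, move right to (1,2)
Step 3: enter (1,2), '.' pass, move right to (1,3)
Step 4: enter (1,3), '.' pass, move right to (1,4)
Step 5: enter (1,4), '.' pass, move right to (1,5)
Step 6: enter (1,5), '.' pass, move right to (1,6)
Step 7: enter (1,6), '.' pass, move right to (1,7)
Step 8: enter (1,7), '.' pass, move right to (1,8)
Step 9: enter (1,8), '.' pass, move right to (1,9)
Step 10: at (1,9) — EXIT via right edge, pos 1
Path length (cell visits): 9

Answer: 9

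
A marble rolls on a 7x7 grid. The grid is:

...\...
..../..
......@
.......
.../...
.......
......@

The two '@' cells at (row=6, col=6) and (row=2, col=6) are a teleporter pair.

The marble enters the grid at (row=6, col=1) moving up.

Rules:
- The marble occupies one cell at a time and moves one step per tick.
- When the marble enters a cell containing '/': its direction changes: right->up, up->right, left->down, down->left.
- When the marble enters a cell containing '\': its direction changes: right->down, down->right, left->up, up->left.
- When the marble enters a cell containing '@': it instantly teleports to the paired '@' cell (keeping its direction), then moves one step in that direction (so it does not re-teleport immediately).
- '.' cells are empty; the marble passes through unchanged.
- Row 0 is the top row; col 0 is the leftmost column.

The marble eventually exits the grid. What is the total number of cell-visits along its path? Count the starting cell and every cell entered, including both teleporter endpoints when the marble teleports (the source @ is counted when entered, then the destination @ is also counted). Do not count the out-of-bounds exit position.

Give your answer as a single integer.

Answer: 7

Derivation:
Step 1: enter (6,1), '.' pass, move up to (5,1)
Step 2: enter (5,1), '.' pass, move up to (4,1)
Step 3: enter (4,1), '.' pass, move up to (3,1)
Step 4: enter (3,1), '.' pass, move up to (2,1)
Step 5: enter (2,1), '.' pass, move up to (1,1)
Step 6: enter (1,1), '.' pass, move up to (0,1)
Step 7: enter (0,1), '.' pass, move up to (-1,1)
Step 8: at (-1,1) — EXIT via top edge, pos 1
Path length (cell visits): 7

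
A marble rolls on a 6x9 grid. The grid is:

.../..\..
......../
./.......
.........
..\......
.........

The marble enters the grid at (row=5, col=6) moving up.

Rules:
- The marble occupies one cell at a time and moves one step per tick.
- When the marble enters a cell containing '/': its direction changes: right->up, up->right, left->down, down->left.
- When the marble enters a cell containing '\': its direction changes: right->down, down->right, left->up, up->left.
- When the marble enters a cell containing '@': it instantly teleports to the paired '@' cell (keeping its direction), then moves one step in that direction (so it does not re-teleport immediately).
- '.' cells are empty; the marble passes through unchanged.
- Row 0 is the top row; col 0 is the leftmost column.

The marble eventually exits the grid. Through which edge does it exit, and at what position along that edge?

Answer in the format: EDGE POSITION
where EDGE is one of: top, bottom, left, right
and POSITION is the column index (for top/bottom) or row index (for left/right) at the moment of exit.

Step 1: enter (5,6), '.' pass, move up to (4,6)
Step 2: enter (4,6), '.' pass, move up to (3,6)
Step 3: enter (3,6), '.' pass, move up to (2,6)
Step 4: enter (2,6), '.' pass, move up to (1,6)
Step 5: enter (1,6), '.' pass, move up to (0,6)
Step 6: enter (0,6), '\' deflects up->left, move left to (0,5)
Step 7: enter (0,5), '.' pass, move left to (0,4)
Step 8: enter (0,4), '.' pass, move left to (0,3)
Step 9: enter (0,3), '/' deflects left->down, move down to (1,3)
Step 10: enter (1,3), '.' pass, move down to (2,3)
Step 11: enter (2,3), '.' pass, move down to (3,3)
Step 12: enter (3,3), '.' pass, move down to (4,3)
Step 13: enter (4,3), '.' pass, move down to (5,3)
Step 14: enter (5,3), '.' pass, move down to (6,3)
Step 15: at (6,3) — EXIT via bottom edge, pos 3

Answer: bottom 3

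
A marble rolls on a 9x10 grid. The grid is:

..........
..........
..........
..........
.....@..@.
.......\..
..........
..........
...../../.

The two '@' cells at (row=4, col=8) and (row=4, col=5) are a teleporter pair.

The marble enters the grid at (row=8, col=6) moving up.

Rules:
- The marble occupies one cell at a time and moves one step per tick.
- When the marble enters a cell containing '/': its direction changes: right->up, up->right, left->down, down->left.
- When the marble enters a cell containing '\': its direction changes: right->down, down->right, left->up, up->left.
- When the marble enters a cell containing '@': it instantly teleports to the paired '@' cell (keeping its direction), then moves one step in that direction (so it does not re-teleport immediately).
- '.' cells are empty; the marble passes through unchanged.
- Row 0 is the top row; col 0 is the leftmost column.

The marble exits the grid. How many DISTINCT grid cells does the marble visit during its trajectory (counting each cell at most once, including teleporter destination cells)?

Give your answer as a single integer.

Step 1: enter (8,6), '.' pass, move up to (7,6)
Step 2: enter (7,6), '.' pass, move up to (6,6)
Step 3: enter (6,6), '.' pass, move up to (5,6)
Step 4: enter (5,6), '.' pass, move up to (4,6)
Step 5: enter (4,6), '.' pass, move up to (3,6)
Step 6: enter (3,6), '.' pass, move up to (2,6)
Step 7: enter (2,6), '.' pass, move up to (1,6)
Step 8: enter (1,6), '.' pass, move up to (0,6)
Step 9: enter (0,6), '.' pass, move up to (-1,6)
Step 10: at (-1,6) — EXIT via top edge, pos 6
Distinct cells visited: 9 (path length 9)

Answer: 9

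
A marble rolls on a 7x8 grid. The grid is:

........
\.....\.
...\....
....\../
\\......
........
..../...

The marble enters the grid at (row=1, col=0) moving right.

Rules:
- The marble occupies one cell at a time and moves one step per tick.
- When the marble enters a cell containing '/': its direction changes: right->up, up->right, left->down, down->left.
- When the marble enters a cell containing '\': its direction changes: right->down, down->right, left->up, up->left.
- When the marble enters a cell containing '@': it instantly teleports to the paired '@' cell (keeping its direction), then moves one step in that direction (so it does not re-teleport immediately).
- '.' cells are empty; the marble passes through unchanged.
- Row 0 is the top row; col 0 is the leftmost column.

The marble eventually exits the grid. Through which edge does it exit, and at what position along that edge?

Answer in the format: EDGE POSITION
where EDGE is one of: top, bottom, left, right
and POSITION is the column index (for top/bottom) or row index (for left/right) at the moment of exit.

Step 1: enter (1,0), '\' deflects right->down, move down to (2,0)
Step 2: enter (2,0), '.' pass, move down to (3,0)
Step 3: enter (3,0), '.' pass, move down to (4,0)
Step 4: enter (4,0), '\' deflects down->right, move right to (4,1)
Step 5: enter (4,1), '\' deflects right->down, move down to (5,1)
Step 6: enter (5,1), '.' pass, move down to (6,1)
Step 7: enter (6,1), '.' pass, move down to (7,1)
Step 8: at (7,1) — EXIT via bottom edge, pos 1

Answer: bottom 1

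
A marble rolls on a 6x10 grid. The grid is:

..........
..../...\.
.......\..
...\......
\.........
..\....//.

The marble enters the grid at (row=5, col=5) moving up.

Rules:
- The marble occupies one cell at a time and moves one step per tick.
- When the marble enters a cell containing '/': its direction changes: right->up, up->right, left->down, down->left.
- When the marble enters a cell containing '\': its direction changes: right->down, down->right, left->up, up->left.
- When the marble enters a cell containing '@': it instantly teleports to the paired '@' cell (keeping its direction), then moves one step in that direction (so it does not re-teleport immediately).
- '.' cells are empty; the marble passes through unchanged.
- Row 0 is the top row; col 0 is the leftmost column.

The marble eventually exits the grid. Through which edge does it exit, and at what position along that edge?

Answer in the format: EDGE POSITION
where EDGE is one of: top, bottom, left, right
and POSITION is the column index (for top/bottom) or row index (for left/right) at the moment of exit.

Step 1: enter (5,5), '.' pass, move up to (4,5)
Step 2: enter (4,5), '.' pass, move up to (3,5)
Step 3: enter (3,5), '.' pass, move up to (2,5)
Step 4: enter (2,5), '.' pass, move up to (1,5)
Step 5: enter (1,5), '.' pass, move up to (0,5)
Step 6: enter (0,5), '.' pass, move up to (-1,5)
Step 7: at (-1,5) — EXIT via top edge, pos 5

Answer: top 5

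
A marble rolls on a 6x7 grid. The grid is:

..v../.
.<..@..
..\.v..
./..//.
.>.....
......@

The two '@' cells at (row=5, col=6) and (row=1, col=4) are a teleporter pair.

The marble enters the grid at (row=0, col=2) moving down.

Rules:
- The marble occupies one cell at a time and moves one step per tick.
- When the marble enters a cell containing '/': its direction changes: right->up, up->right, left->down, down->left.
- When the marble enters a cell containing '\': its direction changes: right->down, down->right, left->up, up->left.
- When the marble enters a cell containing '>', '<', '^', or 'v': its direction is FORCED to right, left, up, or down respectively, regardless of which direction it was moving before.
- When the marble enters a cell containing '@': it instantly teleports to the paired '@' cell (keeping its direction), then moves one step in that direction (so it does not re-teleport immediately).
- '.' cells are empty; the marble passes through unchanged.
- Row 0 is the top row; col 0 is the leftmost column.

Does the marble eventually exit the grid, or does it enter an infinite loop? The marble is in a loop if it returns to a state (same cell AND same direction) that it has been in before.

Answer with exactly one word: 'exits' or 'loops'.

Answer: exits

Derivation:
Step 1: enter (0,2), 'v' forces down->down, move down to (1,2)
Step 2: enter (1,2), '.' pass, move down to (2,2)
Step 3: enter (2,2), '\' deflects down->right, move right to (2,3)
Step 4: enter (2,3), '.' pass, move right to (2,4)
Step 5: enter (2,4), 'v' forces right->down, move down to (3,4)
Step 6: enter (3,4), '/' deflects down->left, move left to (3,3)
Step 7: enter (3,3), '.' pass, move left to (3,2)
Step 8: enter (3,2), '.' pass, move left to (3,1)
Step 9: enter (3,1), '/' deflects left->down, move down to (4,1)
Step 10: enter (4,1), '>' forces down->right, move right to (4,2)
Step 11: enter (4,2), '.' pass, move right to (4,3)
Step 12: enter (4,3), '.' pass, move right to (4,4)
Step 13: enter (4,4), '.' pass, move right to (4,5)
Step 14: enter (4,5), '.' pass, move right to (4,6)
Step 15: enter (4,6), '.' pass, move right to (4,7)
Step 16: at (4,7) — EXIT via right edge, pos 4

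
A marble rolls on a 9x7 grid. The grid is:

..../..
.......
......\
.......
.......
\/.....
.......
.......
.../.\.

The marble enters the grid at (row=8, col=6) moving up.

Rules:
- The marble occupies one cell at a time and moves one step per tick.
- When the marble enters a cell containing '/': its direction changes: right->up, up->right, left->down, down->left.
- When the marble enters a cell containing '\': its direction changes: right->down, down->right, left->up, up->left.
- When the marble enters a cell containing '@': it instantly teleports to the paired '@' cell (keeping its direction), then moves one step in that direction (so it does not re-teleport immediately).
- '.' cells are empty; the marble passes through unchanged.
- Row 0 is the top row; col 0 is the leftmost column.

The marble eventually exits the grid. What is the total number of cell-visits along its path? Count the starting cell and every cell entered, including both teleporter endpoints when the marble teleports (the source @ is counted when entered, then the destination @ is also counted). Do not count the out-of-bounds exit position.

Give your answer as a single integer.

Step 1: enter (8,6), '.' pass, move up to (7,6)
Step 2: enter (7,6), '.' pass, move up to (6,6)
Step 3: enter (6,6), '.' pass, move up to (5,6)
Step 4: enter (5,6), '.' pass, move up to (4,6)
Step 5: enter (4,6), '.' pass, move up to (3,6)
Step 6: enter (3,6), '.' pass, move up to (2,6)
Step 7: enter (2,6), '\' deflects up->left, move left to (2,5)
Step 8: enter (2,5), '.' pass, move left to (2,4)
Step 9: enter (2,4), '.' pass, move left to (2,3)
Step 10: enter (2,3), '.' pass, move left to (2,2)
Step 11: enter (2,2), '.' pass, move left to (2,1)
Step 12: enter (2,1), '.' pass, move left to (2,0)
Step 13: enter (2,0), '.' pass, move left to (2,-1)
Step 14: at (2,-1) — EXIT via left edge, pos 2
Path length (cell visits): 13

Answer: 13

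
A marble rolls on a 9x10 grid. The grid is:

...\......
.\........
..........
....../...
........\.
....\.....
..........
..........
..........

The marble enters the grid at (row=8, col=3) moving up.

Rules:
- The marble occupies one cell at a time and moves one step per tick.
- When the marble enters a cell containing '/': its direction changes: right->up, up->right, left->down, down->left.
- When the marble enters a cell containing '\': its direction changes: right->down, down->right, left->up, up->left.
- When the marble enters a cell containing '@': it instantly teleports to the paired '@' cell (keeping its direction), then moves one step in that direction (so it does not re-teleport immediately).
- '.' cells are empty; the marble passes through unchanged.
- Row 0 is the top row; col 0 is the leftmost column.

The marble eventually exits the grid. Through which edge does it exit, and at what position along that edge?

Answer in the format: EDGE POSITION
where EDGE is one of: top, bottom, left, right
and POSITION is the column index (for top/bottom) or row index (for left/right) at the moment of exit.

Step 1: enter (8,3), '.' pass, move up to (7,3)
Step 2: enter (7,3), '.' pass, move up to (6,3)
Step 3: enter (6,3), '.' pass, move up to (5,3)
Step 4: enter (5,3), '.' pass, move up to (4,3)
Step 5: enter (4,3), '.' pass, move up to (3,3)
Step 6: enter (3,3), '.' pass, move up to (2,3)
Step 7: enter (2,3), '.' pass, move up to (1,3)
Step 8: enter (1,3), '.' pass, move up to (0,3)
Step 9: enter (0,3), '\' deflects up->left, move left to (0,2)
Step 10: enter (0,2), '.' pass, move left to (0,1)
Step 11: enter (0,1), '.' pass, move left to (0,0)
Step 12: enter (0,0), '.' pass, move left to (0,-1)
Step 13: at (0,-1) — EXIT via left edge, pos 0

Answer: left 0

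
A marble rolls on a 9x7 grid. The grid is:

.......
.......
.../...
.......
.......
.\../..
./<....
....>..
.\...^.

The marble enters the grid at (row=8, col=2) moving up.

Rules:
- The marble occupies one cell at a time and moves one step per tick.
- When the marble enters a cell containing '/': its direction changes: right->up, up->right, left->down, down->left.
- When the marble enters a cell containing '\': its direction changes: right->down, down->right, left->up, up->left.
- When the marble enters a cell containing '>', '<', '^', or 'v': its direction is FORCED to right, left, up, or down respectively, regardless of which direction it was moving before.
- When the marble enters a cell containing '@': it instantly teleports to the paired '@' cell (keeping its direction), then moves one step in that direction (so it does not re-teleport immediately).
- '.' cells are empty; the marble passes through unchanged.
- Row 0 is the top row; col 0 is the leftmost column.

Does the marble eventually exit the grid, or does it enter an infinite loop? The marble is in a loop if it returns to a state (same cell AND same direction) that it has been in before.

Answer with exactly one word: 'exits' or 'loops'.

Answer: exits

Derivation:
Step 1: enter (8,2), '.' pass, move up to (7,2)
Step 2: enter (7,2), '.' pass, move up to (6,2)
Step 3: enter (6,2), '<' forces up->left, move left to (6,1)
Step 4: enter (6,1), '/' deflects left->down, move down to (7,1)
Step 5: enter (7,1), '.' pass, move down to (8,1)
Step 6: enter (8,1), '\' deflects down->right, move right to (8,2)
Step 7: enter (8,2), '.' pass, move right to (8,3)
Step 8: enter (8,3), '.' pass, move right to (8,4)
Step 9: enter (8,4), '.' pass, move right to (8,5)
Step 10: enter (8,5), '^' forces right->up, move up to (7,5)
Step 11: enter (7,5), '.' pass, move up to (6,5)
Step 12: enter (6,5), '.' pass, move up to (5,5)
Step 13: enter (5,5), '.' pass, move up to (4,5)
Step 14: enter (4,5), '.' pass, move up to (3,5)
Step 15: enter (3,5), '.' pass, move up to (2,5)
Step 16: enter (2,5), '.' pass, move up to (1,5)
Step 17: enter (1,5), '.' pass, move up to (0,5)
Step 18: enter (0,5), '.' pass, move up to (-1,5)
Step 19: at (-1,5) — EXIT via top edge, pos 5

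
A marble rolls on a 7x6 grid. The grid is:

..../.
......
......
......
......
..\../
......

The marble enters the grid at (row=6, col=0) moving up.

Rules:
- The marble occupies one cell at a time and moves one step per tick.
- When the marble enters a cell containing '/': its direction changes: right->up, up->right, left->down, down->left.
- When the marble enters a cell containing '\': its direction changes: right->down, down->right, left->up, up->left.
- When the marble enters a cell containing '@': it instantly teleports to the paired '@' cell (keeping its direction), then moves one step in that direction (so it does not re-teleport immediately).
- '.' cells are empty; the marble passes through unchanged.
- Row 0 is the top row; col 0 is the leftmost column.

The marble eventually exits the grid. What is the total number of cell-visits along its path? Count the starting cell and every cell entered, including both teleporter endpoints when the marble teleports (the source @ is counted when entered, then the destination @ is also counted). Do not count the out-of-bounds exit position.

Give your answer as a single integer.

Step 1: enter (6,0), '.' pass, move up to (5,0)
Step 2: enter (5,0), '.' pass, move up to (4,0)
Step 3: enter (4,0), '.' pass, move up to (3,0)
Step 4: enter (3,0), '.' pass, move up to (2,0)
Step 5: enter (2,0), '.' pass, move up to (1,0)
Step 6: enter (1,0), '.' pass, move up to (0,0)
Step 7: enter (0,0), '.' pass, move up to (-1,0)
Step 8: at (-1,0) — EXIT via top edge, pos 0
Path length (cell visits): 7

Answer: 7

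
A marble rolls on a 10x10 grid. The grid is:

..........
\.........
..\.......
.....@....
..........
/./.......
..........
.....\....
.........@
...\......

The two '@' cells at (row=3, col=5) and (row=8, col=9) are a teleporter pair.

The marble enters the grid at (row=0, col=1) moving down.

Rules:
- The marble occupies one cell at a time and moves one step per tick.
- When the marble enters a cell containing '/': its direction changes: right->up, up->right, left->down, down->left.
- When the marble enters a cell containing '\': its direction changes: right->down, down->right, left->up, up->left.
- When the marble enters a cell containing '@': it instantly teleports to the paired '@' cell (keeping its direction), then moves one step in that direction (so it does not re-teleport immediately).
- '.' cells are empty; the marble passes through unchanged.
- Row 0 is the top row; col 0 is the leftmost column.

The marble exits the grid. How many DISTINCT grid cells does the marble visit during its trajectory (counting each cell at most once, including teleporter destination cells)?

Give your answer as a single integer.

Step 1: enter (0,1), '.' pass, move down to (1,1)
Step 2: enter (1,1), '.' pass, move down to (2,1)
Step 3: enter (2,1), '.' pass, move down to (3,1)
Step 4: enter (3,1), '.' pass, move down to (4,1)
Step 5: enter (4,1), '.' pass, move down to (5,1)
Step 6: enter (5,1), '.' pass, move down to (6,1)
Step 7: enter (6,1), '.' pass, move down to (7,1)
Step 8: enter (7,1), '.' pass, move down to (8,1)
Step 9: enter (8,1), '.' pass, move down to (9,1)
Step 10: enter (9,1), '.' pass, move down to (10,1)
Step 11: at (10,1) — EXIT via bottom edge, pos 1
Distinct cells visited: 10 (path length 10)

Answer: 10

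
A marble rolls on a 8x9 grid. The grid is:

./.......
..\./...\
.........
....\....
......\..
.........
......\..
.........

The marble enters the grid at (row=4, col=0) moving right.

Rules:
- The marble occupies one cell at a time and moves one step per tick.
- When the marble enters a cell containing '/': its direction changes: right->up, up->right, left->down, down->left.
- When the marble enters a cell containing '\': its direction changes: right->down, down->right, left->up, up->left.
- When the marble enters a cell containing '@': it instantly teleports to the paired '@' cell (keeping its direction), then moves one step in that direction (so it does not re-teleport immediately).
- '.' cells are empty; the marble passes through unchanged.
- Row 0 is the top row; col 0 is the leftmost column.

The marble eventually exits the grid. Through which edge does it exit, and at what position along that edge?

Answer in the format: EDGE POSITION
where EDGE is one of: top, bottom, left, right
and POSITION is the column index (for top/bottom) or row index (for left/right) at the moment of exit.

Answer: right 6

Derivation:
Step 1: enter (4,0), '.' pass, move right to (4,1)
Step 2: enter (4,1), '.' pass, move right to (4,2)
Step 3: enter (4,2), '.' pass, move right to (4,3)
Step 4: enter (4,3), '.' pass, move right to (4,4)
Step 5: enter (4,4), '.' pass, move right to (4,5)
Step 6: enter (4,5), '.' pass, move right to (4,6)
Step 7: enter (4,6), '\' deflects right->down, move down to (5,6)
Step 8: enter (5,6), '.' pass, move down to (6,6)
Step 9: enter (6,6), '\' deflects down->right, move right to (6,7)
Step 10: enter (6,7), '.' pass, move right to (6,8)
Step 11: enter (6,8), '.' pass, move right to (6,9)
Step 12: at (6,9) — EXIT via right edge, pos 6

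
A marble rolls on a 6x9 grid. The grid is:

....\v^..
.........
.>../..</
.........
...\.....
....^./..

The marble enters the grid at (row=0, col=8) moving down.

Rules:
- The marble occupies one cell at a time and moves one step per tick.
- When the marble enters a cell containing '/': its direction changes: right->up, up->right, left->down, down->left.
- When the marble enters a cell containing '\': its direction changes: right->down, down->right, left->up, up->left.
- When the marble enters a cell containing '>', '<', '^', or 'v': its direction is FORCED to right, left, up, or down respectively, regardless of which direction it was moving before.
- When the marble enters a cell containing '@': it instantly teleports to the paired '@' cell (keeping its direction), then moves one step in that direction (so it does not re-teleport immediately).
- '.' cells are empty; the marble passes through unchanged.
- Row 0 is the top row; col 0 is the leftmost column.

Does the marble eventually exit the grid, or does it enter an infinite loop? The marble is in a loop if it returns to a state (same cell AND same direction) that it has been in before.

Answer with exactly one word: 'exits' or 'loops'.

Answer: loops

Derivation:
Step 1: enter (0,8), '.' pass, move down to (1,8)
Step 2: enter (1,8), '.' pass, move down to (2,8)
Step 3: enter (2,8), '/' deflects down->left, move left to (2,7)
Step 4: enter (2,7), '<' forces left->left, move left to (2,6)
Step 5: enter (2,6), '.' pass, move left to (2,5)
Step 6: enter (2,5), '.' pass, move left to (2,4)
Step 7: enter (2,4), '/' deflects left->down, move down to (3,4)
Step 8: enter (3,4), '.' pass, move down to (4,4)
Step 9: enter (4,4), '.' pass, move down to (5,4)
Step 10: enter (5,4), '^' forces down->up, move up to (4,4)
Step 11: enter (4,4), '.' pass, move up to (3,4)
Step 12: enter (3,4), '.' pass, move up to (2,4)
Step 13: enter (2,4), '/' deflects up->right, move right to (2,5)
Step 14: enter (2,5), '.' pass, move right to (2,6)
Step 15: enter (2,6), '.' pass, move right to (2,7)
Step 16: enter (2,7), '<' forces right->left, move left to (2,6)
Step 17: at (2,6) dir=left — LOOP DETECTED (seen before)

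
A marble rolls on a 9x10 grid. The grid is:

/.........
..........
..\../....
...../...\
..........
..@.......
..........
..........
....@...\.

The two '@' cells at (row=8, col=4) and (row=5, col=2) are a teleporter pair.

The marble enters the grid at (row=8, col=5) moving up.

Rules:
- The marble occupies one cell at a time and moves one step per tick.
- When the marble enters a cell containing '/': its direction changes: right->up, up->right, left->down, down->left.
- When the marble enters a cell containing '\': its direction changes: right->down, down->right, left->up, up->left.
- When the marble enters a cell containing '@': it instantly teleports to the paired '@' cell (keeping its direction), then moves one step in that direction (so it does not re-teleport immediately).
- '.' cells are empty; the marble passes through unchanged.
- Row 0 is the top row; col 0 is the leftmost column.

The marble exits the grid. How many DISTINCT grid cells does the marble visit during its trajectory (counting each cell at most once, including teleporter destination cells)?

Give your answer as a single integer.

Step 1: enter (8,5), '.' pass, move up to (7,5)
Step 2: enter (7,5), '.' pass, move up to (6,5)
Step 3: enter (6,5), '.' pass, move up to (5,5)
Step 4: enter (5,5), '.' pass, move up to (4,5)
Step 5: enter (4,5), '.' pass, move up to (3,5)
Step 6: enter (3,5), '/' deflects up->right, move right to (3,6)
Step 7: enter (3,6), '.' pass, move right to (3,7)
Step 8: enter (3,7), '.' pass, move right to (3,8)
Step 9: enter (3,8), '.' pass, move right to (3,9)
Step 10: enter (3,9), '\' deflects right->down, move down to (4,9)
Step 11: enter (4,9), '.' pass, move down to (5,9)
Step 12: enter (5,9), '.' pass, move down to (6,9)
Step 13: enter (6,9), '.' pass, move down to (7,9)
Step 14: enter (7,9), '.' pass, move down to (8,9)
Step 15: enter (8,9), '.' pass, move down to (9,9)
Step 16: at (9,9) — EXIT via bottom edge, pos 9
Distinct cells visited: 15 (path length 15)

Answer: 15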